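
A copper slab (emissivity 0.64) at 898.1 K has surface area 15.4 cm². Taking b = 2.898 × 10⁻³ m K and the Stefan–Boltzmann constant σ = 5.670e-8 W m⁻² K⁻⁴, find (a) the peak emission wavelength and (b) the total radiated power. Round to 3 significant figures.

(a) λ_max = b/T = 2.898×10⁻³/898.1 = 3.227×10⁻⁶ m = 3.23 μm.
Area A = 15.4 cm² = 1.54×10⁻³ m².
(b) P = εσAT⁴ = 0.64×5.670×10⁻⁸×1.54×10⁻³×(898.1)⁴ = 36.4 W.

λ_max ≈ 3.23 μm; P ≈ 36.4 W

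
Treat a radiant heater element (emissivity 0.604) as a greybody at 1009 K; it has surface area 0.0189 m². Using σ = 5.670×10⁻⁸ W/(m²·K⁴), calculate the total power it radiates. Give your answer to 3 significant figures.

Area A = 0.0189 m².
P = εσAT⁴ = 0.604 × 5.670×10⁻⁸ × 0.0189 × (1009)⁴ = 671 W.

P ≈ 671 W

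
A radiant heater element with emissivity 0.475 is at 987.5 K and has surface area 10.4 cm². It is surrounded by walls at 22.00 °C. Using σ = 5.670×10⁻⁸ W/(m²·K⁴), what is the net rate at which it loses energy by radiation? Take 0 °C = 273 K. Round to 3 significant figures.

Surroundings: T = 22.00 °C + 273 = 295.00 K.
Area A = 10.4 cm² = 1.04×10⁻³ m².
Net radiated power P_net = εσA(T⁴ − T₀⁴) = 0.475×5.670×10⁻⁸×1.04×10⁻³×(987.5⁴ − 295.00⁴).
T⁴ − T₀⁴ = 9.50930×10¹¹ − 7.57335×10⁹ = 9.43357×10¹¹ K⁴, so P_net = 26.4 W.

Net loss ≈ 26.4 W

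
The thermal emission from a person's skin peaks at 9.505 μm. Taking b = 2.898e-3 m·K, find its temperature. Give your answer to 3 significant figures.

T ≈ 305 K

Wien's law gives T = b/λ_max = (2.898×10⁻³ m·K)/(9.505×10⁻⁶ m) = 305 K.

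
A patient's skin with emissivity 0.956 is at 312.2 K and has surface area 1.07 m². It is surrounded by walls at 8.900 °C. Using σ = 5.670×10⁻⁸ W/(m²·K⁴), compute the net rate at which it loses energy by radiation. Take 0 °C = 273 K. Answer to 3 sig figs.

Surroundings: T = 8.900 °C + 273 = 281.900 K.
Area A = 1.07 m².
Net radiated power P_net = εσA(T⁴ − T₀⁴) = 0.956×5.670×10⁻⁸×1.07×(312.2⁴ − 281.900⁴).
T⁴ − T₀⁴ = 9.50017×10⁹ − 6.31510×10⁹ = 3.18507×10⁹ K⁴, so P_net = 185 W.

Net loss ≈ 185 W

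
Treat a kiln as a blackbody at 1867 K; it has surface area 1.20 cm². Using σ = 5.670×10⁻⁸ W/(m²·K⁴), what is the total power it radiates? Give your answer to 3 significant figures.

P ≈ 82.7 W

Area A = 1.20 cm² = 1.20×10⁻⁴ m².
P = σAT⁴ = 5.670×10⁻⁸ × 1.20×10⁻⁴ × (1867)⁴ = 82.7 W.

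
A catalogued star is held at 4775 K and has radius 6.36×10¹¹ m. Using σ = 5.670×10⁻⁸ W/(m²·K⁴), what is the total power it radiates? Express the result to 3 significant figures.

Surface area A = 4πR² = 4π(6.36×10¹¹ m)² = 5.08305×10²⁴ m².
P = σAT⁴ = 5.670×10⁻⁸ × 5.08305×10²⁴ × (4775)⁴ = 1.50×10³² W.

P ≈ 1.50×10³² W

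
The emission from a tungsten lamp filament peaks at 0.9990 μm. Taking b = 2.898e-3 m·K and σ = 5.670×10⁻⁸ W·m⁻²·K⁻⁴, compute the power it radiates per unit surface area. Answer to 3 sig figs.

I ≈ 4.02×10⁶ W/m²

Wien's law: T = b/λ_max = 2.898×10⁻³/9.990×10⁻⁷ = 2900.90 K.
Then I = σT⁴ = 5.670×10⁻⁸×(2900.90)⁴ = 4.02×10⁶ W/m².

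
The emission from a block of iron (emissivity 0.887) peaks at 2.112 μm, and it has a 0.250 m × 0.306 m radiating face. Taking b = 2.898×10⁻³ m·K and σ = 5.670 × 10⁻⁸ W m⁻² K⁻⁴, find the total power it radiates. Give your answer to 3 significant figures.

Wien's law: T = b/λ_max = 2.898×10⁻³/2.112×10⁻⁶ = 1372.16 K.
Area A = 0.250 × 0.306 = 0.0765 m².
Then P = εσAT⁴ = 0.887×5.670×10⁻⁸×0.0765×(1372.16)⁴ = 1.36×10⁴ W.

P ≈ 1.36×10⁴ W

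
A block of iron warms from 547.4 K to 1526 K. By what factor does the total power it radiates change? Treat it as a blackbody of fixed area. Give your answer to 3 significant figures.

P₂/P₁ ≈ 60.4

P ∝ T⁴, so P₂/P₁ = (T₂/T₁)⁴ = (1526/547.4)⁴ = (2.78772)⁴ = 60.4.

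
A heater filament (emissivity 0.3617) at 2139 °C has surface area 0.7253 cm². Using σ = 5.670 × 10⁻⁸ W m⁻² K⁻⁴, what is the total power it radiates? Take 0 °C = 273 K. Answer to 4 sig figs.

P ≈ 50.35 W

T = 2139 °C + 273 = 2412 K.
Area A = 0.7253 cm² = 7.253×10⁻⁵ m².
P = εσAT⁴ = 0.3617 × 5.670×10⁻⁸ × 7.253×10⁻⁵ × (2412)⁴ = 50.35 W.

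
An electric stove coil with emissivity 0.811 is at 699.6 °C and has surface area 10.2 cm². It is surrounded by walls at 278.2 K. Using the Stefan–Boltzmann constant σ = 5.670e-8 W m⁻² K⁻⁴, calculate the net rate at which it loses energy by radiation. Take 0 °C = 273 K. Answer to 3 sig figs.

T = 699.6 °C + 273 = 972.6 K.
Area A = 10.2 cm² = 1.02×10⁻³ m².
Net radiated power P_net = εσA(T⁴ − T₀⁴) = 0.811×5.670×10⁻⁸×1.02×10⁻³×(972.6⁴ − 278.2⁴).
T⁴ − T₀⁴ = 8.94823×10¹¹ − 5.99002×10⁹ = 8.88833×10¹¹ K⁴, so P_net = 41.7 W.

Net loss ≈ 41.7 W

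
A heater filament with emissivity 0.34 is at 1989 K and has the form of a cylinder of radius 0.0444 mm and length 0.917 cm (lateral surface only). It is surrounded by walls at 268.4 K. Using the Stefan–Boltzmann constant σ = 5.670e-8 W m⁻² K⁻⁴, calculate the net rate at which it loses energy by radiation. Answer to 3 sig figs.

Net loss ≈ 0.772 W

Lateral area A = 2πrL = 2π×4.44×10⁻⁵×9.17×10⁻³ = 2.55819×10⁻⁶ m².
Net radiated power P_net = εσA(T⁴ − T₀⁴) = 0.34×5.670×10⁻⁸×2.55819×10⁻⁶×(1989⁴ − 268.4⁴).
T⁴ − T₀⁴ = 1.56509×10¹³ − 5.18955×10⁹ = 1.56457×10¹³ K⁴, so P_net = 0.772 W.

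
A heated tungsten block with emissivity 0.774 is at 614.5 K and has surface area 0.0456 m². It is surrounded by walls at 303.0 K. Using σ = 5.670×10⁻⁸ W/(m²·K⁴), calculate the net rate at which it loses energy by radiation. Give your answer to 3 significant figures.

Net loss ≈ 268 W

Area A = 0.0456 m².
Net radiated power P_net = εσA(T⁴ − T₀⁴) = 0.774×5.670×10⁻⁸×0.0456×(614.5⁴ − 303.0⁴).
T⁴ − T₀⁴ = 1.42590×10¹¹ − 8.42889×10⁹ = 1.34161×10¹¹ K⁴, so P_net = 268 W.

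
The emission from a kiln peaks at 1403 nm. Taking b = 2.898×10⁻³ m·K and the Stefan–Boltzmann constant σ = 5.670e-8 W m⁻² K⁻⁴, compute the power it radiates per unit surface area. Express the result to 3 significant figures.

Wien's law: T = b/λ_max = 2.898×10⁻³/1.403×10⁻⁶ = 2065.57 K.
Then I = σT⁴ = 5.670×10⁻⁸×(2065.57)⁴ = 1.03×10⁶ W/m².

I ≈ 1.03×10⁶ W/m²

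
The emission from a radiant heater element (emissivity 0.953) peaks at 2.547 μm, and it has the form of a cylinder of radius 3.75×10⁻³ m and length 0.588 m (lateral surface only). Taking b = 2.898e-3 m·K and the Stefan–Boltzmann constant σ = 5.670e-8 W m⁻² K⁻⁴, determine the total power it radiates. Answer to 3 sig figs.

Wien's law: T = b/λ_max = 2.898×10⁻³/2.547×10⁻⁶ = 1137.81 K.
Lateral area A = 2πrL = 2π×3.75×10⁻³×0.588 = 0.0138544 m².
Then P = εσAT⁴ = 0.953×5.670×10⁻⁸×0.0138544×(1137.81)⁴ = 1.25×10³ W.

P ≈ 1.25×10³ W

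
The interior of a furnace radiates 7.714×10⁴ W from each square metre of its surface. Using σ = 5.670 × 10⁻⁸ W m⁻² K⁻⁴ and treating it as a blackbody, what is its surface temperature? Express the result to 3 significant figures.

I = σT⁴, so T = (I/σ)^(1/4) = (7.714×10⁴/(5.670×10⁻⁸))^(1/4) = 1.08×10³ K.

T ≈ 1.08×10³ K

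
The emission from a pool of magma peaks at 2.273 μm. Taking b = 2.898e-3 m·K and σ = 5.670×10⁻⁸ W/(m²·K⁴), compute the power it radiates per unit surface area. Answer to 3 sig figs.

I ≈ 1.50×10⁵ W/m²

Wien's law: T = b/λ_max = 2.898×10⁻³/2.273×10⁻⁶ = 1274.97 K.
Then I = σT⁴ = 5.670×10⁻⁸×(1274.97)⁴ = 1.50×10⁵ W/m².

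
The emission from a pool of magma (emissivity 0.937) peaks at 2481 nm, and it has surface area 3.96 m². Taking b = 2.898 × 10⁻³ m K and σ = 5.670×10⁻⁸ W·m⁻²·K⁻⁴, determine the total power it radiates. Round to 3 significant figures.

Wien's law: T = b/λ_max = 2.898×10⁻³/2.481×10⁻⁶ = 1168.08 K.
Area A = 3.96 m².
Then P = εσAT⁴ = 0.937×5.670×10⁻⁸×3.96×(1168.08)⁴ = 3.92×10⁵ W.

P ≈ 3.92×10⁵ W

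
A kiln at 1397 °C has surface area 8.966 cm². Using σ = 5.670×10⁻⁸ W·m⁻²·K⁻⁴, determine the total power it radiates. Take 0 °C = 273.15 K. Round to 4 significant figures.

P ≈ 395.6 W

T = 1397 °C + 273.15 = 1670.15 K.
Area A = 8.966 cm² = 8.966×10⁻⁴ m².
P = σAT⁴ = 5.670×10⁻⁸ × 8.966×10⁻⁴ × (1670.15)⁴ = 395.6 W.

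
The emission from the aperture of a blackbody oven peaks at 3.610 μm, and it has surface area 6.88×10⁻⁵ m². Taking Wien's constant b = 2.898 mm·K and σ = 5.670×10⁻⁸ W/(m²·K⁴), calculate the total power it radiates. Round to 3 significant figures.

Wien's law: T = b/λ_max = 2.898×10⁻³/3.610×10⁻⁶ = 802.770 K.
Area A = 6.88×10⁻⁵ m².
Then P = σAT⁴ = 5.670×10⁻⁸×6.88×10⁻⁵×(802.770)⁴ = 1.62 W.

P ≈ 1.62 W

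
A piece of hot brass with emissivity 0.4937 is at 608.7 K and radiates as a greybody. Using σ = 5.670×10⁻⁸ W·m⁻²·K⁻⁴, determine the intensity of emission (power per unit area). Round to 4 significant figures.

Stefan–Boltzmann: I = εσT⁴ = 0.4937 × 5.670×10⁻⁸ × (608.7)⁴ = 3843 W/m².

I ≈ 3843 W/m²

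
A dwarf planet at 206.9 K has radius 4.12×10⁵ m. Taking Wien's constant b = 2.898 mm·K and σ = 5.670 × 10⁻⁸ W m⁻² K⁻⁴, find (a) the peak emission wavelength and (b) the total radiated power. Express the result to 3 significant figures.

λ_max ≈ 14.0 μm; P ≈ 2.22×10¹⁴ W

(a) λ_max = b/T = 2.898×10⁻³/206.9 = 1.401×10⁻⁵ m = 14.0 μm.
Surface area A = 4πR² = 4π(4.12×10⁵ m)² = 2.13307×10¹² m².
(b) P = σAT⁴ = 5.670×10⁻⁸×2.13307×10¹²×(206.9)⁴ = 2.22×10¹⁴ W.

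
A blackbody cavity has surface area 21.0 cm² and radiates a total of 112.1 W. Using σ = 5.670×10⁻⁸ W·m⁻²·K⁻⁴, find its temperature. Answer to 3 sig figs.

T ≈ 985 K

Area A = 21.0 cm² = 2.10×10⁻³ m².
P = σAT⁴ ⇒ T = (P/(σA))^(1/4) = (112.1/(5.670×10⁻⁸×2.10×10⁻³))^(1/4) = 985 K.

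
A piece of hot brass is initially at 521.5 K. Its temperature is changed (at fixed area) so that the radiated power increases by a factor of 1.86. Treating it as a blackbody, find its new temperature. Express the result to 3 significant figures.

T₂ ≈ 609 K

P ∝ T⁴, so T₂/T₁ = (P₂/P₁)^(1/4) = (1.86)^(1/4) = 1.16783.
T₂ = 521.5 × 1.16783 = 609 K.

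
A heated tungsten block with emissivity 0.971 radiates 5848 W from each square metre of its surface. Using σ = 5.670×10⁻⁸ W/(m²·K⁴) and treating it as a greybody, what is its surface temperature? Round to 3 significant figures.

T ≈ 571 K

I = εσT⁴, so T = (I/εσ)^(1/4) = (5848/(0.971×5.670×10⁻⁸))^(1/4) = 571 K.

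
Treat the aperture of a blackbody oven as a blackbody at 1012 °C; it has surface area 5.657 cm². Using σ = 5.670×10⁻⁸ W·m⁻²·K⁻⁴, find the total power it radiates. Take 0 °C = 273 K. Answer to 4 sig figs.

T = 1012 °C + 273 = 1285 K.
Area A = 5.657 cm² = 5.657×10⁻⁴ m².
P = σAT⁴ = 5.670×10⁻⁸ × 5.657×10⁻⁴ × (1285)⁴ = 87.45 W.

P ≈ 87.45 W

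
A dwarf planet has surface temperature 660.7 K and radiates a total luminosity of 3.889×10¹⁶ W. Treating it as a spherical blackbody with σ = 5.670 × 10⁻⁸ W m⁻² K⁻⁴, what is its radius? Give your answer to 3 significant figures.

R ≈ 5.35×10⁵ m

L = 4πR²σT⁴ ⇒ R = √(L/(4πσT⁴)).
σT⁴ = 10804.4 W/m², so R = √(3.889×10¹⁶/(4π×10804.4)) = 5.35×10⁵ m.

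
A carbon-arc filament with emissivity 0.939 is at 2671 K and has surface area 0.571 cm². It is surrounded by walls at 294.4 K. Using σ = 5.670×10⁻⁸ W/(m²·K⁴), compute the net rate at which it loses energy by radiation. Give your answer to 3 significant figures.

Net loss ≈ 155 W

Area A = 0.571 cm² = 5.71×10⁻⁵ m².
Net radiated power P_net = εσA(T⁴ − T₀⁴) = 0.939×5.670×10⁻⁸×5.71×10⁻⁵×(2671⁴ − 294.4⁴).
T⁴ − T₀⁴ = 5.08974×10¹³ − 7.51192×10⁹ = 5.08899×10¹³ K⁴, so P_net = 155 W.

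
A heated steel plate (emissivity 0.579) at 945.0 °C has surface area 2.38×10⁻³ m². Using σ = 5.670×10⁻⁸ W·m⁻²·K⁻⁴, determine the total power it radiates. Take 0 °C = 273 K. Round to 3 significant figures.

P ≈ 172 W

T = 945.0 °C + 273 = 1218.0 K.
Area A = 2.38×10⁻³ m².
P = εσAT⁴ = 0.579 × 5.670×10⁻⁸ × 2.38×10⁻³ × (1218.0)⁴ = 172 W.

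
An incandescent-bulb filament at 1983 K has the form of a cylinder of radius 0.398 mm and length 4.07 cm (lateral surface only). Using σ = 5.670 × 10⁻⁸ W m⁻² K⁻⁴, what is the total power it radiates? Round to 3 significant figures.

P ≈ 89.2 W

Lateral area A = 2πrL = 2π×3.98×10⁻⁴×0.0407 = 1.01779×10⁻⁴ m².
P = σAT⁴ = 5.670×10⁻⁸ × 1.01779×10⁻⁴ × (1983)⁴ = 89.2 W.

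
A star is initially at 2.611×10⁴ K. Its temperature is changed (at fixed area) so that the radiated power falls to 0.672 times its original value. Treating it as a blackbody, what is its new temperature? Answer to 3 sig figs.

P ∝ T⁴, so T₂/T₁ = (P₂/P₁)^(1/4) = (0.672)^(1/4) = 0.905404.
T₂ = 2.611×10⁴ × 0.905404 = 2.36×10⁴ K.

T₂ ≈ 2.36×10⁴ K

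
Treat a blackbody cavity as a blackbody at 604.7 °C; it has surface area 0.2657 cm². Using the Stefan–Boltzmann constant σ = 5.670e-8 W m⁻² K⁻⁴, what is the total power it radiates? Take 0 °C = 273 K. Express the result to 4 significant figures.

P ≈ 0.8940 W

T = 604.7 °C + 273 = 877.7 K.
Area A = 0.2657 cm² = 2.657×10⁻⁵ m².
P = σAT⁴ = 5.670×10⁻⁸ × 2.657×10⁻⁵ × (877.7)⁴ = 0.8940 W.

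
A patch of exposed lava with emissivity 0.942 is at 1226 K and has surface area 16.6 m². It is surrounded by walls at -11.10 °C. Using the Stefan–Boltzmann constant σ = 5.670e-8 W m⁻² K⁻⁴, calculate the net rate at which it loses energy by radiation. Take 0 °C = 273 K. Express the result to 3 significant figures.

Surroundings: T = -11.10 °C + 273 = 261.90 K.
Area A = 16.6 m².
Net radiated power P_net = εσA(T⁴ − T₀⁴) = 0.942×5.670×10⁻⁸×16.6×(1226⁴ − 261.90⁴).
T⁴ − T₀⁴ = 2.25924×10¹² − 4.70481×10⁹ = 2.25454×10¹² K⁴, so P_net = 2.00×10⁶ W.

Net loss ≈ 2.00×10⁶ W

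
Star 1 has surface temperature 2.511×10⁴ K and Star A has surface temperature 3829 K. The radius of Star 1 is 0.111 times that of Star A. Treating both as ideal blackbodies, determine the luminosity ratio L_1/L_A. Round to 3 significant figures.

L ∝ R²T⁴, so L_1/L_A = (R_1/R_A)²(T_1/T_A)⁴ = (0.111)² × (2.511×10⁴/3829)⁴ = 0.012321 × 1849.46 = 22.8.

L_1/L_A ≈ 22.8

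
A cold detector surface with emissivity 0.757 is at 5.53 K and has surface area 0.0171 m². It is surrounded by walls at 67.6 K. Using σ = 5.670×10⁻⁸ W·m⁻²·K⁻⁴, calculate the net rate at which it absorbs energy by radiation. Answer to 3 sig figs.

Net gain ≈ 0.0153 W

Area A = 0.0171 m².
Net radiated power P_net = εσA(T⁴ − T₀⁴) = 0.757×5.670×10⁻⁸×0.0171×(5.53⁴ − 67.6⁴).
T⁴ − T₀⁴ = 935.191 − 2.08827×10⁷ = -2.08818×10⁷ K⁴, so P_net = -0.0153 W — negative, meaning a net gain of 0.0153 W.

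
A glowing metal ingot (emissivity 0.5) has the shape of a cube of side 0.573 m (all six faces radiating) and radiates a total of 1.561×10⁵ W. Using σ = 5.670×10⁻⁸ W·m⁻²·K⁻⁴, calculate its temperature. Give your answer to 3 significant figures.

Area A = 6s² = 6×(0.573 m)² = 1.96997 m².
P = εσAT⁴ ⇒ T = (P/(εσA))^(1/4) = (1.561×10⁵/(0.5×5.670×10⁻⁸×1.96997))^(1/4) = 1.29×10³ K.

T ≈ 1.29×10³ K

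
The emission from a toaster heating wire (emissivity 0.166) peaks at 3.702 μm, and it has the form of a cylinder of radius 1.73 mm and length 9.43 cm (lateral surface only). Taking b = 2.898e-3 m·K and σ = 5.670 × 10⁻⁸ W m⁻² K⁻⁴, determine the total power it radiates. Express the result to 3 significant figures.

P ≈ 3.62 W

Wien's law: T = b/λ_max = 2.898×10⁻³/3.702×10⁻⁶ = 782.820 K.
Lateral area A = 2πrL = 2π×1.73×10⁻³×0.0943 = 1.02503×10⁻³ m².
Then P = εσAT⁴ = 0.166×5.670×10⁻⁸×1.02503×10⁻³×(782.820)⁴ = 3.62 W.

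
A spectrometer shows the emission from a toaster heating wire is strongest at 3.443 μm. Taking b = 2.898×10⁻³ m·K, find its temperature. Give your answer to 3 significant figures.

Wien's law gives T = b/λ_max = (2.898×10⁻³ m·K)/(3.443×10⁻⁶ m) = 842 K.

T ≈ 842 K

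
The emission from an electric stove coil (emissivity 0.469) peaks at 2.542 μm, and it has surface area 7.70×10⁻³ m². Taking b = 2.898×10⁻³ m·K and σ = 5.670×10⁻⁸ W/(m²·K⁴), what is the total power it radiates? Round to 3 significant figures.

Wien's law: T = b/λ_max = 2.898×10⁻³/2.542×10⁻⁶ = 1140.05 K.
Area A = 7.70×10⁻³ m².
Then P = εσAT⁴ = 0.469×5.670×10⁻⁸×7.70×10⁻³×(1140.05)⁴ = 346 W.

P ≈ 346 W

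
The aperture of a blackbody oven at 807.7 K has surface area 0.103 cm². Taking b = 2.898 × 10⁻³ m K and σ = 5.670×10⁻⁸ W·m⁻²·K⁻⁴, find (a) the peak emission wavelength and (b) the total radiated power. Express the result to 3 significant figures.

λ_max ≈ 3.59 μm; P ≈ 0.249 W

(a) λ_max = b/T = 2.898×10⁻³/807.7 = 3.588×10⁻⁶ m = 3.59 μm.
Area A = 0.103 cm² = 1.03×10⁻⁵ m².
(b) P = σAT⁴ = 5.670×10⁻⁸×1.03×10⁻⁵×(807.7)⁴ = 0.249 W.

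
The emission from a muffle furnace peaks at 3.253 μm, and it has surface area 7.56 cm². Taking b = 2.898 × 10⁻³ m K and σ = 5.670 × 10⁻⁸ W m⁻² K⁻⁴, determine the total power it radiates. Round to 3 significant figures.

Wien's law: T = b/λ_max = 2.898×10⁻³/3.253×10⁻⁶ = 890.870 K.
Area A = 7.56 cm² = 7.56×10⁻⁴ m².
Then P = σAT⁴ = 5.670×10⁻⁸×7.56×10⁻⁴×(890.870)⁴ = 27.0 W.

P ≈ 27.0 W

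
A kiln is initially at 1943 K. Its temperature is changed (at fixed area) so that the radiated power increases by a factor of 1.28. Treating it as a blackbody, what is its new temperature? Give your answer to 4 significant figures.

T₂ ≈ 2067 K

P ∝ T⁴, so T₂/T₁ = (P₂/P₁)^(1/4) = (1.28)^(1/4) = 1.06366.
T₂ = 1943 × 1.06366 = 2067 K.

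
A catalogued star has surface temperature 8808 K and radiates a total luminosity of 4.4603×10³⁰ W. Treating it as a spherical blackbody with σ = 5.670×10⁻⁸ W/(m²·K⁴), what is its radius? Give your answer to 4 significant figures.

L = 4πR²σT⁴ ⇒ R = √(L/(4πσT⁴)).
σT⁴ = 3.41265×10⁸ W/m², so R = √(4.4603×10³⁰/(4π×3.41265×10⁸)) = 3.225×10¹⁰ m.

R ≈ 3.225×10¹⁰ m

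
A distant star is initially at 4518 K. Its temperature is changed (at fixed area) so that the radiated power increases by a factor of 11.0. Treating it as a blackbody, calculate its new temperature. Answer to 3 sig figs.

T₂ ≈ 8.23×10³ K

P ∝ T⁴, so T₂/T₁ = (P₂/P₁)^(1/4) = (11.0)^(1/4) = 1.82116.
T₂ = 4518 × 1.82116 = 8.23×10³ K.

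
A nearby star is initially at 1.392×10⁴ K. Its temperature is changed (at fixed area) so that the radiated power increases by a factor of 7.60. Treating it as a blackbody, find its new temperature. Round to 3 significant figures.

T₂ ≈ 2.31×10⁴ K

P ∝ T⁴, so T₂/T₁ = (P₂/P₁)^(1/4) = (7.60)^(1/4) = 1.66036.
T₂ = 1.392×10⁴ × 1.66036 = 2.31×10⁴ K.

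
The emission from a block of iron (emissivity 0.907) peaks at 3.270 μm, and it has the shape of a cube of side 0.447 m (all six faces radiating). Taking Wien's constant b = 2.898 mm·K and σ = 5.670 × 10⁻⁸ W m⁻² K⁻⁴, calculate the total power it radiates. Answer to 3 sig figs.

Wien's law: T = b/λ_max = 2.898×10⁻³/3.270×10⁻⁶ = 886.239 K.
Area A = 6s² = 6×(0.447 m)² = 1.19885 m².
Then P = εσAT⁴ = 0.907×5.670×10⁻⁸×1.19885×(886.239)⁴ = 3.80×10⁴ W.

P ≈ 3.80×10⁴ W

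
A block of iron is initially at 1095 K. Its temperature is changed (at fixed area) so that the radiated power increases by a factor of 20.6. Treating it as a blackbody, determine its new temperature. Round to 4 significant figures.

P ∝ T⁴, so T₂/T₁ = (P₂/P₁)^(1/4) = (20.6)^(1/4) = 2.13043.
T₂ = 1095 × 2.13043 = 2333 K.

T₂ ≈ 2333 K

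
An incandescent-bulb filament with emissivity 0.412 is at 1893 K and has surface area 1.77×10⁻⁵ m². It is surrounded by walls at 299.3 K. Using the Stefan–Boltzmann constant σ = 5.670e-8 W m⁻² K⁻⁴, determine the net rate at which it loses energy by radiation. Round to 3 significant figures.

Area A = 1.77×10⁻⁵ m².
Net radiated power P_net = εσA(T⁴ − T₀⁴) = 0.412×5.670×10⁻⁸×1.77×10⁻⁵×(1893⁴ − 299.3⁴).
T⁴ − T₀⁴ = 1.28411×10¹³ − 8.02466×10⁹ = 1.28331×10¹³ K⁴, so P_net = 5.31 W.

Net loss ≈ 5.31 W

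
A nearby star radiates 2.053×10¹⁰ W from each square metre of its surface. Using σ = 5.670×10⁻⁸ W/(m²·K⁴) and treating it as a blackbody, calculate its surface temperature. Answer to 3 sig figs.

I = σT⁴, so T = (I/σ)^(1/4) = (2.053×10¹⁰/(5.670×10⁻⁸))^(1/4) = 2.45×10⁴ K.

T ≈ 2.45×10⁴ K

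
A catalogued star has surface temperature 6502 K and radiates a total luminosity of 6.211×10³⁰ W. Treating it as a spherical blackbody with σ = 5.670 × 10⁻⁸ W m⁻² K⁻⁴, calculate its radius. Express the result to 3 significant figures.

L = 4πR²σT⁴ ⇒ R = √(L/(4πσT⁴)).
σT⁴ = 1.01338×10⁸ W/m², so R = √(6.211×10³⁰/(4π×1.01338×10⁸)) = 6.98×10¹⁰ m.

R ≈ 6.98×10¹⁰ m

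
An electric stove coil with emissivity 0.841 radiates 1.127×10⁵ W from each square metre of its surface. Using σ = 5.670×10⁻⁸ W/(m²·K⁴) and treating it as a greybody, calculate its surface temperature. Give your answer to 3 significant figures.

T ≈ 1.24×10³ K

I = εσT⁴, so T = (I/εσ)^(1/4) = (1.127×10⁵/(0.841×5.670×10⁻⁸))^(1/4) = 1.24×10³ K.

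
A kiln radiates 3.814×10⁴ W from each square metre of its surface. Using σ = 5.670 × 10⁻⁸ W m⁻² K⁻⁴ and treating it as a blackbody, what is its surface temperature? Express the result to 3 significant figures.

T ≈ 906 K

I = σT⁴, so T = (I/σ)^(1/4) = (3.814×10⁴/(5.670×10⁻⁸))^(1/4) = 906 K.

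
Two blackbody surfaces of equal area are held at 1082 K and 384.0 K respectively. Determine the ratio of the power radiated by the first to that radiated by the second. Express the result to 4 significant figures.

With equal areas, P₁/P₂ = (T₁/T₂)⁴ = (1082/384.0)⁴ = 63.04.

P₁/P₂ ≈ 63.04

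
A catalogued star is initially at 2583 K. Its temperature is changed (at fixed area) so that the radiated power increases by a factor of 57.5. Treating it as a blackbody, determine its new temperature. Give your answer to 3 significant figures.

T₂ ≈ 7.11×10³ K

P ∝ T⁴, so T₂/T₁ = (P₂/P₁)^(1/4) = (57.5)^(1/4) = 2.75370.
T₂ = 2583 × 2.75370 = 7.11×10³ K.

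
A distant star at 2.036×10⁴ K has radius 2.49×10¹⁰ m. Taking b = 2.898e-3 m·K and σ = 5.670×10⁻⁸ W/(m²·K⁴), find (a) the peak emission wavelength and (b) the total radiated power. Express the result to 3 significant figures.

λ_max ≈ 142 nm; P ≈ 7.59×10³¹ W

(a) λ_max = b/T = 2.898×10⁻³/2.036×10⁴ = 1.423×10⁻⁷ m = 142 nm.
Surface area A = 4πR² = 4π(2.49×10¹⁰ m)² = 7.79128×10²¹ m².
(b) P = σAT⁴ = 5.670×10⁻⁸×7.79128×10²¹×(2.036×10⁴)⁴ = 7.59×10³¹ W.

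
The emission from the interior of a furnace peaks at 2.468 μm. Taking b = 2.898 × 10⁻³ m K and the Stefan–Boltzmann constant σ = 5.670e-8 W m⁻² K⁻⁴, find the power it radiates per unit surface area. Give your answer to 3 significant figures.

Wien's law: T = b/λ_max = 2.898×10⁻³/2.468×10⁻⁶ = 1174.23 K.
Then I = σT⁴ = 5.670×10⁻⁸×(1174.23)⁴ = 1.08×10⁵ W/m².

I ≈ 1.08×10⁵ W/m²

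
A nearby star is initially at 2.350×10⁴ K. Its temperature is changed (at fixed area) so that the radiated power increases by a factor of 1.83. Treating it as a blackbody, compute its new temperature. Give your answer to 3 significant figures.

P ∝ T⁴, so T₂/T₁ = (P₂/P₁)^(1/4) = (1.83)^(1/4) = 1.16309.
T₂ = 2.350×10⁴ × 1.16309 = 2.73×10⁴ K.

T₂ ≈ 2.73×10⁴ K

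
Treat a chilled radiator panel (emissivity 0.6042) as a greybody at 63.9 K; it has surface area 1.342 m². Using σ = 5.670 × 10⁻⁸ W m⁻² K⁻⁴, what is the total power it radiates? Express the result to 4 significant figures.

P ≈ 0.7665 W

Area A = 1.342 m².
P = εσAT⁴ = 0.6042 × 5.670×10⁻⁸ × 1.342 × (63.9)⁴ = 0.7665 W.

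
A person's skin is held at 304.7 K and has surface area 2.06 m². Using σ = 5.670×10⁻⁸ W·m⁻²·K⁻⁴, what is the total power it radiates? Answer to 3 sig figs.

P ≈ 1.01×10³ W

Area A = 2.06 m².
P = σAT⁴ = 5.670×10⁻⁸ × 2.06 × (304.7)⁴ = 1.01×10³ W.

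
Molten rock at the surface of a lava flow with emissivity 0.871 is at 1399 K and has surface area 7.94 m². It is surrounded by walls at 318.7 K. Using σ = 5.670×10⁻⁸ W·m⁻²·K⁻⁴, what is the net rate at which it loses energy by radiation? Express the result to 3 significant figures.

Net loss ≈ 1.50×10⁶ W

Area A = 7.94 m².
Net radiated power P_net = εσA(T⁴ − T₀⁴) = 0.871×5.670×10⁻⁸×7.94×(1399⁴ − 318.7⁴).
T⁴ − T₀⁴ = 3.83064×10¹² − 1.03164×10¹⁰ = 3.82032×10¹² K⁴, so P_net = 1.50×10⁶ W.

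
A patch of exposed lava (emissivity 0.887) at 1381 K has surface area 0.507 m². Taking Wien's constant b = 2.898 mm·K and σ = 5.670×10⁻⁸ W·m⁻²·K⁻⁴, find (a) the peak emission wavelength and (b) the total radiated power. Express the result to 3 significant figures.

(a) λ_max = b/T = 2.898×10⁻³/1381 = 2.098×10⁻⁶ m = 2.10 μm.
Area A = 0.507 m².
(b) P = εσAT⁴ = 0.887×5.670×10⁻⁸×0.507×(1381)⁴ = 9.27×10⁴ W.

λ_max ≈ 2.10 μm; P ≈ 9.27×10⁴ W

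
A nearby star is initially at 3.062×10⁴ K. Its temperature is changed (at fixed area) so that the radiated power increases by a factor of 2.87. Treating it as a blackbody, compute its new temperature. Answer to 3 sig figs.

T₂ ≈ 3.99×10⁴ K

P ∝ T⁴, so T₂/T₁ = (P₂/P₁)^(1/4) = (2.87)^(1/4) = 1.30158.
T₂ = 3.062×10⁴ × 1.30158 = 3.99×10⁴ K.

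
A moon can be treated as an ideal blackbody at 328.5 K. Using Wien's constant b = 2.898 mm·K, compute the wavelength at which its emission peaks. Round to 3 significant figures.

λ_max ≈ 8.82 μm

Wien's displacement law: λ_max = b/T = (2.898×10⁻³ m·K)/(328.5 K) = 8.822×10⁻⁶ m.
That is 8.82 μm, in the infrared range.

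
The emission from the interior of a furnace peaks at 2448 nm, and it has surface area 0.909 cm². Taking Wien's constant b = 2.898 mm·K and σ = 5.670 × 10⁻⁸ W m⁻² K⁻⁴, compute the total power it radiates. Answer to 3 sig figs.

Wien's law: T = b/λ_max = 2.898×10⁻³/2.448×10⁻⁶ = 1183.82 K.
Area A = 0.909 cm² = 9.09×10⁻⁵ m².
Then P = σAT⁴ = 5.670×10⁻⁸×9.09×10⁻⁵×(1183.82)⁴ = 10.1 W.

P ≈ 10.1 W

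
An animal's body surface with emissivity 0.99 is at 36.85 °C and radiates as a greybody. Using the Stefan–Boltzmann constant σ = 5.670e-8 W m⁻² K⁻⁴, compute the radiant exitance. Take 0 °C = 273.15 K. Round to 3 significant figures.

I ≈ 518 W/m²

T = 36.85 °C + 273.15 = 310.00 K.
Stefan–Boltzmann: I = εσT⁴ = 0.99 × 5.670×10⁻⁸ × (310.00)⁴ = 518 W/m².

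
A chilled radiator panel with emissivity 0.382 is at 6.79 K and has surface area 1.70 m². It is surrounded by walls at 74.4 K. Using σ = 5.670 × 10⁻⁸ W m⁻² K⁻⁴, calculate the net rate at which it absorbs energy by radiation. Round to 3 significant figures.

Area A = 1.70 m².
Net radiated power P_net = εσA(T⁴ − T₀⁴) = 0.382×5.670×10⁻⁸×1.70×(6.79⁴ − 74.4⁴).
T⁴ − T₀⁴ = 2125.59 − 3.06402×10⁷ = -3.06381×10⁷ K⁴, so P_net = -1.13 W — negative, meaning a net gain of 1.13 W.

Net gain ≈ 1.13 W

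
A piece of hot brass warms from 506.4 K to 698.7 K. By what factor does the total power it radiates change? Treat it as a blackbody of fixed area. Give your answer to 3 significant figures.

P₂/P₁ ≈ 3.62

P ∝ T⁴, so P₂/P₁ = (T₂/T₁)⁴ = (698.7/506.4)⁴ = (1.37974)⁴ = 3.62.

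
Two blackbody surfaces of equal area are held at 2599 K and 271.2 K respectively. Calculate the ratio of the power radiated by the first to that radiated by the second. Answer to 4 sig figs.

With equal areas, P₁/P₂ = (T₁/T₂)⁴ = (2599/271.2)⁴ = 8435.

P₁/P₂ ≈ 8435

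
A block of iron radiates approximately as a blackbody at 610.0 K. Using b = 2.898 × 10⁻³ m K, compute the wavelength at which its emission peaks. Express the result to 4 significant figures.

Wien's displacement law: λ_max = b/T = (2.898×10⁻³ m·K)/(610.0 K) = 4.7508×10⁻⁶ m.
That is 4.751 μm, in the infrared range.

λ_max ≈ 4.751 μm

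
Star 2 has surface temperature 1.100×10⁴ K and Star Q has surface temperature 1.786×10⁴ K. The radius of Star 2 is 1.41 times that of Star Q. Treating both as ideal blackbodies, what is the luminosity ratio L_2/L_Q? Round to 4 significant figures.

L ∝ R²T⁴, so L_2/L_Q = (R_2/R_Q)²(T_2/T_Q)⁴ = (1.41)² × (1.100×10⁴/1.786×10⁴)⁴ = 1.9881 × 0.143895 = 0.2861.

L_2/L_Q ≈ 0.2861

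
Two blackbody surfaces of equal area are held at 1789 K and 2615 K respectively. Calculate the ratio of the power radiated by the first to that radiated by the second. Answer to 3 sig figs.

P₁/P₂ ≈ 0.219

With equal areas, P₁/P₂ = (T₁/T₂)⁴ = (1789/2615)⁴ = 0.219.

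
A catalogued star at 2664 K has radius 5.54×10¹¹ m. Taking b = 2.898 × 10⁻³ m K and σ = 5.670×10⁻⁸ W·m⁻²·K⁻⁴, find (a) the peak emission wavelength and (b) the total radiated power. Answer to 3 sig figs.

λ_max ≈ 1.09×10³ nm; P ≈ 1.10×10³¹ W

(a) λ_max = b/T = 2.898×10⁻³/2664 = 1.088×10⁻⁶ m = 1.09×10³ nm.
Surface area A = 4πR² = 4π(5.54×10¹¹ m)² = 3.85682×10²⁴ m².
(b) P = σAT⁴ = 5.670×10⁻⁸×3.85682×10²⁴×(2664)⁴ = 1.10×10³¹ W.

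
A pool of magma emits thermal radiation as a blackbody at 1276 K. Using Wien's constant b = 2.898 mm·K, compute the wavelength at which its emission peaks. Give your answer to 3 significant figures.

Wien's displacement law: λ_max = b/T = (2.898×10⁻³ m·K)/(1276 K) = 2.271×10⁻⁶ m.
That is 2.27×10³ nm, in the infrared range.

λ_max ≈ 2.27×10³ nm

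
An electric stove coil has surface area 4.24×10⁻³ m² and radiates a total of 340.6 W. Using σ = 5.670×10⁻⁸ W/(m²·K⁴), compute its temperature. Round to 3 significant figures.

T ≈ 1.09×10³ K

Area A = 4.24×10⁻³ m².
P = σAT⁴ ⇒ T = (P/(σA))^(1/4) = (340.6/(5.670×10⁻⁸×4.24×10⁻³))^(1/4) = 1.09×10³ K.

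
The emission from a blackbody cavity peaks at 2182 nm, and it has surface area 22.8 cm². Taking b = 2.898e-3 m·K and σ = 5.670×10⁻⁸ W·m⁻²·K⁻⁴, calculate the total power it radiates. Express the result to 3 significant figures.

P ≈ 402 W

Wien's law: T = b/λ_max = 2.898×10⁻³/2.182×10⁻⁶ = 1328.14 K.
Area A = 22.8 cm² = 2.28×10⁻³ m².
Then P = σAT⁴ = 5.670×10⁻⁸×2.28×10⁻³×(1328.14)⁴ = 402 W.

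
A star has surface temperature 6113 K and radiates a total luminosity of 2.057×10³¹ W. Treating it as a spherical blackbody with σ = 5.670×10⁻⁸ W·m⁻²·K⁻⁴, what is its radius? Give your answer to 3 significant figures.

L = 4πR²σT⁴ ⇒ R = √(L/(4πσT⁴)).
σT⁴ = 7.91773×10⁷ W/m², so R = √(2.057×10³¹/(4π×7.91773×10⁷)) = 1.44×10¹¹ m.

R ≈ 1.44×10¹¹ m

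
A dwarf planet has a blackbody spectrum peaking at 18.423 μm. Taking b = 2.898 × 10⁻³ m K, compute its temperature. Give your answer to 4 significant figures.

T ≈ 157.3 K

Wien's law gives T = b/λ_max = (2.898×10⁻³ m·K)/(1.8423×10⁻⁵ m) = 157.3 K.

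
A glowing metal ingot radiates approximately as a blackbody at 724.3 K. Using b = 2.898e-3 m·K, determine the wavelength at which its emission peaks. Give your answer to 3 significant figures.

λ_max ≈ 4.00 μm

Wien's displacement law: λ_max = b/T = (2.898×10⁻³ m·K)/(724.3 K) = 4.001×10⁻⁶ m.
That is 4.00 μm, in the infrared range.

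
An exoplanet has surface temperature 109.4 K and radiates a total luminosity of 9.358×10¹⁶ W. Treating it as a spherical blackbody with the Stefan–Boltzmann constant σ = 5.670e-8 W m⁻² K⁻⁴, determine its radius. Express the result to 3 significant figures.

R ≈ 3.03×10⁷ m

L = 4πR²σT⁴ ⇒ R = √(L/(4πσT⁴)).
σT⁴ = 8.12180 W/m², so R = √(9.358×10¹⁶/(4π×8.12180)) = 3.03×10⁷ m.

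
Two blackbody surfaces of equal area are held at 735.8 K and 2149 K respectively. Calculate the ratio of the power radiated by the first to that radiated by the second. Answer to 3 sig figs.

P₁/P₂ ≈ 0.0137

With equal areas, P₁/P₂ = (T₁/T₂)⁴ = (735.8/2149)⁴ = 0.0137.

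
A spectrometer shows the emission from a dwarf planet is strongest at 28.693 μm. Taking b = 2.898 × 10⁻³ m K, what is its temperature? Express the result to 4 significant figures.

T ≈ 101.0 K

Wien's law gives T = b/λ_max = (2.898×10⁻³ m·K)/(2.8693×10⁻⁵ m) = 101.0 K.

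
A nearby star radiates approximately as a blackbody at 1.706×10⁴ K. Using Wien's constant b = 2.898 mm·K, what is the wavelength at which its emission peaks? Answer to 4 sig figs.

Wien's displacement law: λ_max = b/T = (2.898×10⁻³ m·K)/(1.706×10⁴ K) = 1.6987×10⁻⁷ m.
That is 169.9 nm, in the ultraviolet range.

λ_max ≈ 169.9 nm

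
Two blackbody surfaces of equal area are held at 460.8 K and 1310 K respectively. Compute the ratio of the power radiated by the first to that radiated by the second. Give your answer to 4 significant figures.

P₁/P₂ ≈ 0.01531

With equal areas, P₁/P₂ = (T₁/T₂)⁴ = (460.8/1310)⁴ = 0.01531.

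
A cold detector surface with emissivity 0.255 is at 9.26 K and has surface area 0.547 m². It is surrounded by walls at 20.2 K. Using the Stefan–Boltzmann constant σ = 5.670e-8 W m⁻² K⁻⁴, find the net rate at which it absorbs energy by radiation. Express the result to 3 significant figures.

Area A = 0.547 m².
Net radiated power P_net = εσA(T⁴ − T₀⁴) = 0.255×5.670×10⁻⁸×0.547×(9.26⁴ − 20.2⁴).
T⁴ − T₀⁴ = 7352.65 − 1.66497×10⁵ = -1.59144×10⁵ K⁴, so P_net = -1.26×10⁻³ W — negative, meaning a net gain of 1.26×10⁻³ W.

Net gain ≈ 1.26×10⁻³ W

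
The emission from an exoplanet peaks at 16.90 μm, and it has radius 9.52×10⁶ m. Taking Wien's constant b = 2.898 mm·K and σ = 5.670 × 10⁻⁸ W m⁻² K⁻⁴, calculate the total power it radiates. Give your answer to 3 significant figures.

P ≈ 5.58×10¹⁶ W

Wien's law: T = b/λ_max = 2.898×10⁻³/1.690×10⁻⁵ = 171.479 K.
Surface area A = 4πR² = 4π(9.52×10⁶ m)² = 1.13890×10¹⁵ m².
Then P = σAT⁴ = 5.670×10⁻⁸×1.13890×10¹⁵×(171.479)⁴ = 5.58×10¹⁶ W.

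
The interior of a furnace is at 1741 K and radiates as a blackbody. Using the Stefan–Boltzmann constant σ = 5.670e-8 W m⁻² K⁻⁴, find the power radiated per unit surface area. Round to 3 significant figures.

Stefan–Boltzmann: I = σT⁴ = 5.670×10⁻⁸ × (1741)⁴ = 5.21×10⁵ W/m².

I ≈ 5.21×10⁵ W/m²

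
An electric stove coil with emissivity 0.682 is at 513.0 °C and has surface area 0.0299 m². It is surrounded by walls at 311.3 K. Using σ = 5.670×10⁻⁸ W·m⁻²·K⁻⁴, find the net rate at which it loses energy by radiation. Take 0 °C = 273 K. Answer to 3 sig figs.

Net loss ≈ 430 W

T = 513.0 °C + 273 = 786.0 K.
Area A = 0.0299 m².
Net radiated power P_net = εσA(T⁴ − T₀⁴) = 0.682×5.670×10⁻⁸×0.0299×(786.0⁴ − 311.3⁴).
T⁴ − T₀⁴ = 3.81672×10¹¹ − 9.39110×10⁹ = 3.72281×10¹¹ K⁴, so P_net = 430 W.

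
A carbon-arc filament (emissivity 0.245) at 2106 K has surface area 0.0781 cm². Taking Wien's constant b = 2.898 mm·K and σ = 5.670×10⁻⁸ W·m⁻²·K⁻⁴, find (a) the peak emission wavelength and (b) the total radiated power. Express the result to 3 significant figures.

λ_max ≈ 1.38 μm; P ≈ 2.13 W

(a) λ_max = b/T = 2.898×10⁻³/2106 = 1.376×10⁻⁶ m = 1.38 μm.
Area A = 0.0781 cm² = 7.81×10⁻⁶ m².
(b) P = εσAT⁴ = 0.245×5.670×10⁻⁸×7.81×10⁻⁶×(2106)⁴ = 2.13 W.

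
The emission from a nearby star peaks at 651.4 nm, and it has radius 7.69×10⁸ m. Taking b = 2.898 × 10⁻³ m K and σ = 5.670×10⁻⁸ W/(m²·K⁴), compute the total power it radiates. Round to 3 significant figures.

P ≈ 1.65×10²⁶ W

Wien's law: T = b/λ_max = 2.898×10⁻³/6.514×10⁻⁷ = 4448.88 K.
Surface area A = 4πR² = 4π(7.69×10⁸ m)² = 7.43126×10¹⁸ m².
Then P = σAT⁴ = 5.670×10⁻⁸×7.43126×10¹⁸×(4448.88)⁴ = 1.65×10²⁶ W.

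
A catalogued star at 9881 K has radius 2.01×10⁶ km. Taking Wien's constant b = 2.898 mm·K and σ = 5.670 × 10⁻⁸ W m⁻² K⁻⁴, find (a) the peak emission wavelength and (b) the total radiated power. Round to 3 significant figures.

λ_max ≈ 293 nm; P ≈ 2.74×10²⁸ W

(a) λ_max = b/T = 2.898×10⁻³/9881 = 2.933×10⁻⁷ m = 293 nm.
Surface area A = 4πR² = 4π(2.01×10⁹ m)² = 5.07694×10¹⁹ m².
(b) P = σAT⁴ = 5.670×10⁻⁸×5.07694×10¹⁹×(9881)⁴ = 2.74×10²⁸ W.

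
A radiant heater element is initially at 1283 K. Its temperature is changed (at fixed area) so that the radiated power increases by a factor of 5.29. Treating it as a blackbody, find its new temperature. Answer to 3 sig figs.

P ∝ T⁴, so T₂/T₁ = (P₂/P₁)^(1/4) = (5.29)^(1/4) = 1.51658.
T₂ = 1283 × 1.51658 = 1.95×10³ K.

T₂ ≈ 1.95×10³ K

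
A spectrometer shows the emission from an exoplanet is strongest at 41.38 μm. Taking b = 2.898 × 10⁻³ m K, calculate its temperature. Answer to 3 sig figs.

Wien's law gives T = b/λ_max = (2.898×10⁻³ m·K)/(4.138×10⁻⁵ m) = 70.0 K.

T ≈ 70.0 K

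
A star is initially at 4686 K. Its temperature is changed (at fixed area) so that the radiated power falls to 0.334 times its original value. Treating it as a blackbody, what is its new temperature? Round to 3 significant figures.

P ∝ T⁴, so T₂/T₁ = (P₂/P₁)^(1/4) = (0.334)^(1/4) = 0.760215.
T₂ = 4686 × 0.760215 = 3.56×10³ K.

T₂ ≈ 3.56×10³ K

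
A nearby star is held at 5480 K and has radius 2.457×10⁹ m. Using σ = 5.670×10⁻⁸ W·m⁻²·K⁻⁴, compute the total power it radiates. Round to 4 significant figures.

P ≈ 3.879×10²⁷ W

Surface area A = 4πR² = 4π(2.457×10⁹ m)² = 7.58613×10¹⁹ m².
P = σAT⁴ = 5.670×10⁻⁸ × 7.58613×10¹⁹ × (5480)⁴ = 3.879×10²⁷ W.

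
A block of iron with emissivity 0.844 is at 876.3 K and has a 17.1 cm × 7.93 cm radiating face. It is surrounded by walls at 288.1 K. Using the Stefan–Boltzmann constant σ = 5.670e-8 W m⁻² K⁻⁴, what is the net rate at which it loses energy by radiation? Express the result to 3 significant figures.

Area A = 0.171 × 0.0793 = 0.0135603 m².
Net radiated power P_net = εσA(T⁴ − T₀⁴) = 0.844×5.670×10⁻⁸×0.0135603×(876.3⁴ − 288.1⁴).
T⁴ − T₀⁴ = 5.89673×10¹¹ − 6.88927×10⁹ = 5.82784×10¹¹ K⁴, so P_net = 378 W.

Net loss ≈ 378 W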